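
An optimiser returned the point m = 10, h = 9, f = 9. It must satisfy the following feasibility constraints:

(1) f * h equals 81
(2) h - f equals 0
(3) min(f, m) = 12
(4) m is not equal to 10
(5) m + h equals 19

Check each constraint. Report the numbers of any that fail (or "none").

Constraints 3, 4 are violated.

(1) f * h = 9 * 9 = 81 — holds.
(2) h - f = 9 - 9 = 0 — holds.
(3) min(9, 10) = 9, not 12 — does not hold.
(4) m = 10, but 10 is required to differ — does not hold.
(5) m + h = 10 + 9 = 19 — holds.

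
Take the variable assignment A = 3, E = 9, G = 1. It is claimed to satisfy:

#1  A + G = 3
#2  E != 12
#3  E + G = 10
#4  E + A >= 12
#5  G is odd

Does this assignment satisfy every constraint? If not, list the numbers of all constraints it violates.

#1 A + G = 3 + 1 = 4, not 3 — fails.
#2 E = 9, and 9 ≠ 12 — holds.
#3 E + G = 9 + 1 = 10 — holds.
#4 E + A = 9 + 3 = 12; 12 ≥ 12 — holds.
#5 G = 1 is odd — holds.

Constraint 1 is violated.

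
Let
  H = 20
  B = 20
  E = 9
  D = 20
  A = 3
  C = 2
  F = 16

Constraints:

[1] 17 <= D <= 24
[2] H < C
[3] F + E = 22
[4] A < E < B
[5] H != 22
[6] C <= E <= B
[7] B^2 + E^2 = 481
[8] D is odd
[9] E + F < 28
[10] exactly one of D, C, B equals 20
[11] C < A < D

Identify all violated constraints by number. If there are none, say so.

[1] D = 20 lies in [17, 24] — satisfied.
[2] H = 20, C = 2; 20 ≥ 2 (want <) — violated.
[3] F + E = 16 + 9 = 25, not 22 — violated.
[4] values 3 < 9 < 20 — satisfied.
[5] H = 20, and 20 ≠ 22 — satisfied.
[6] values 2 <= 9 <= 20 — satisfied.
[7] B^2 + E^2 = 20^2 + 9^2 = 400 + 81 = 481 — satisfied.
[8] D = 20 is even — violated.
[9] E + F = 9 + 16 = 25; 25 < 28 — satisfied.
[10] D=20, C=2, B=20; 2 of them equal 20, not exactly one — violated.
[11] values 2 < 3 < 20 — satisfied.

The assignment fails constraints 2, 3, 8, 10.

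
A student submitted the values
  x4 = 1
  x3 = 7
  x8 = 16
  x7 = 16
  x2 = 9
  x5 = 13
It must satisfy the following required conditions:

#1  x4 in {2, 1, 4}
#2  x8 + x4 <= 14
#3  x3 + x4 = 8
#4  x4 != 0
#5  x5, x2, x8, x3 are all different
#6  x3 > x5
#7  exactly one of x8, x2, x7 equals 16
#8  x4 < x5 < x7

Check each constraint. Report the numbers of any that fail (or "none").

#1 x4 = 1 is in {2, 1, 4}  OK
#2 x8 + x4 = 16 + 1 = 17; 17 > 14, bound 14 not met  FAIL
#3 x3 + x4 = 7 + 1 = 8  OK
#4 x4 = 1, and 1 ≠ 0  OK
#5 values 13, 9, 16, 7 are pairwise distinct  OK
#6 x3 = 7, x5 = 13; 7 ≤ 13 (want >)  FAIL
#7 x8=16, x2=9, x7=16; 2 of them equal 16, not exactly one  FAIL
#8 values 1 < 13 < 16  OK

Violated: 2, 6, and 7.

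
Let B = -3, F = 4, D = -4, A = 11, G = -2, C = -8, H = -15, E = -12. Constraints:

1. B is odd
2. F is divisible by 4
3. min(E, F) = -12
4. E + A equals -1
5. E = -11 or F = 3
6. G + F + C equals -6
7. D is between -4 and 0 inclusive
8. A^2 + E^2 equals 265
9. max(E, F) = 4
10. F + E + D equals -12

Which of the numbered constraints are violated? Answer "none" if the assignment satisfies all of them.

Constraint 5 is violated.

1. B = -3 is odd  holds
2. 4 / 4 = 1, so 4 divides 4  holds
3. min(-12, 4) = -12  holds
4. E + A = -12 + 11 = -1  holds
5. E = -12 ≠ -11 and F = 4 ≠ 3; both disjuncts false  fails
6. G + F + C = -2 + 4 + (-8) = -6  holds
7. D = -4 lies in [-4, 0]  holds
8. A^2 + E^2 = 11^2 + (-12)^2 = 121 + 144 = 265  holds
9. max(-12, 4) = 4  holds
10. F + E + D = 4 + (-12) + (-4) = -12  holds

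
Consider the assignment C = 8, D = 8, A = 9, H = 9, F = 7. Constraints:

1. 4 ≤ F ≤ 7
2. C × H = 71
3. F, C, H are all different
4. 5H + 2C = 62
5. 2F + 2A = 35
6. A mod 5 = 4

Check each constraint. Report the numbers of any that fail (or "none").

The assignment fails constraints 2, 4, 5.

1. F = 7 lies in [4, 7] — OK.
2. C × H = 8 × 9 = 72, not 71 — violated.
3. values 7, 8, 9 are pairwise distinct — OK.
4. 5H + 2C = 5(9) + 2(8) = 61, not 62 — violated.
5. 2F + 2A = 2(7) + 2(9) = 32, not 35 — violated.
6. 9 mod 5 = 4 — OK.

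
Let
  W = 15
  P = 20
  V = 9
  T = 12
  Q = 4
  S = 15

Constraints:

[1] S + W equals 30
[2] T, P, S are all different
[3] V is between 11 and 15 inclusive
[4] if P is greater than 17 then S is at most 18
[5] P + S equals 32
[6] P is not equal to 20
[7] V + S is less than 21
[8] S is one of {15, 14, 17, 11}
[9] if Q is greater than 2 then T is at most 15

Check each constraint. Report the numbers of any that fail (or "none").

[1] S + W = 15 + 15 = 30  ✓
[2] values 12, 20, 15 are pairwise distinct  ✓
[3] V = 9 is outside [11, 15]  ✗
[4] P = 20 > 17, so we need S ≤ 18; S = 15 ≤ 18  ✓
[5] P + S = 20 + 15 = 35, not 32  ✗
[6] P = 20, but 20 is required to differ  ✗
[7] V + S = 9 + 15 = 24; 24 ≥ 21, bound 21 not met  ✗
[8] S = 15 is in {15, 14, 17, 11}  ✓
[9] Q = 4 > 2, so we need T ≤ 15; T = 12 ≤ 15  ✓

Constraints 3, 5, 6, and 7 do not hold.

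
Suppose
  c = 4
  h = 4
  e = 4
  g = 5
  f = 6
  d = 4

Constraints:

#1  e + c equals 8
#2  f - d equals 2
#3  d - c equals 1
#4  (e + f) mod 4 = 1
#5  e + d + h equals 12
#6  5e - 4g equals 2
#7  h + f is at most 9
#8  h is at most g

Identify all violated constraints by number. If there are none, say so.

The assignment fails constraints 3, 4, 6, and 7.

#1 e + c = 4 + 4 = 8 — satisfied.
#2 f - d = 6 - 4 = 2 — satisfied.
#3 d - c = 4 - 4 = 0, not 1 — violated.
#4 e + f = 10; 10 mod 4 = 2, not 1 — violated.
#5 e + d + h = 4 + 4 + 4 = 12 — satisfied.
#6 5e - 4g = 5(4) - 4(5) = 0, not 2 — violated.
#7 h + f = 4 + 6 = 10; 10 > 9, bound 9 not met — violated.
#8 h = 4, g = 5; 4 ≤ 5 — satisfied.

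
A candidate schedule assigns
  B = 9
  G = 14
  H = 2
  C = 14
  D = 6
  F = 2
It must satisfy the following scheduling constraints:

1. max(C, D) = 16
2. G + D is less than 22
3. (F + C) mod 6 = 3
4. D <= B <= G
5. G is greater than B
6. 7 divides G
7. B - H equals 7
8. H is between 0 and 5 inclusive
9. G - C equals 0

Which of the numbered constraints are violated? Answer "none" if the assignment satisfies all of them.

Constraints 1 and 3 do not hold.

1. max(14, 6) = 14, not 16  false
2. G + D = 14 + 6 = 20; 20 < 22  true
3. F + C = 16; 16 mod 6 = 4, not 3  false
4. values 6 <= 9 <= 14  true
5. G = 14, B = 9; 14 > 9  true
6. 14 / 7 = 2, so 7 divides 14  true
7. B - H = 9 - 2 = 7  true
8. H = 2 lies in [0, 5]  true
9. G - C = 14 - 14 = 0  true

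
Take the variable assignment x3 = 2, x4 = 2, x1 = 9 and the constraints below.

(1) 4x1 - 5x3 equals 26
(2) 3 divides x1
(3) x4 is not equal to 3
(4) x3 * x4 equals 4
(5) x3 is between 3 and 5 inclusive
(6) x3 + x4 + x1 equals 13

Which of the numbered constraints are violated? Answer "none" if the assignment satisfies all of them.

No — constraint 5 is not satisfied.

(1) 4x1 - 5x3 = 4(9) - 5(2) = 26  OK
(2) 9 / 3 = 3, so 3 divides 9  OK
(3) x4 = 2, and 2 ≠ 3  OK
(4) x3 * x4 = 2 * 2 = 4  OK
(5) x3 = 2 is outside [3, 5]  FAIL
(6) x3 + x4 + x1 = 2 + 2 + 9 = 13  OK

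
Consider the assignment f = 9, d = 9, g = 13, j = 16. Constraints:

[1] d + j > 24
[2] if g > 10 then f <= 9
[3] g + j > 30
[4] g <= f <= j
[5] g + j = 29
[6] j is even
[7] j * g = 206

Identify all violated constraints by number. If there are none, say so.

The assignment fails constraints 3, 4, 7.

[1] d + j = 9 + 16 = 25; 25 > 24  OK
[2] g = 13 > 10, so we need f ≤ 9; f = 9 ≤ 9  OK
[3] g + j = 13 + 16 = 29; 29 ≤ 30, bound 30 not met  FAIL
[4] values 13, 9, 16; g = 13 is not <= f = 9  FAIL
[5] g + j = 13 + 16 = 29  OK
[6] j = 16 is even  OK
[7] j * g = 16 * 13 = 208, not 206  FAIL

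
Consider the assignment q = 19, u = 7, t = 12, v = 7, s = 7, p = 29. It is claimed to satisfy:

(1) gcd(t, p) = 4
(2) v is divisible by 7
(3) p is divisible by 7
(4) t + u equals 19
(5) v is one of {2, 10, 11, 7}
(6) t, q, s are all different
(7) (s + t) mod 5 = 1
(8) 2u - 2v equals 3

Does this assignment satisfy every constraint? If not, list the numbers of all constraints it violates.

Violated: 1, 3, 7, and 8.

(1) gcd(12, 29) = 1, not 4 — violated.
(2) 7 / 7 = 1, so 7 divides 7 — OK.
(3) 29 = 7*4 + 1, so 7 does not divide 29 — violated.
(4) t + u = 12 + 7 = 19 — OK.
(5) v = 7 is in {2, 10, 11, 7} — OK.
(6) values 12, 19, 7 are pairwise distinct — OK.
(7) s + t = 19; 19 mod 5 = 4, not 1 — violated.
(8) 2u - 2v = 2(7) - 2(7) = 0, not 3 — violated.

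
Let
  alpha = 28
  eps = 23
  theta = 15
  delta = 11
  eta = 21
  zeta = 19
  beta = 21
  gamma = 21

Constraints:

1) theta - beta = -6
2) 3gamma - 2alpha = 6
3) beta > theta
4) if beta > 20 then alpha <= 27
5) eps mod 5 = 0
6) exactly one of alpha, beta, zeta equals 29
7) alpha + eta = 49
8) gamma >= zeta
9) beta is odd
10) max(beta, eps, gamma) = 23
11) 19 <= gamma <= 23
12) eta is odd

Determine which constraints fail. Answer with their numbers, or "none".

No — constraints 2, 4, 5, and 6 are not satisfied.

1) theta - beta = 15 - 21 = -6  yes
2) 3gamma - 2alpha = 3(21) - 2(28) = 7, not 6  no
3) beta = 21, theta = 15; 21 > 15  yes
4) beta = 21 > 20, so we need alpha ≤ 27; but alpha = 28 > 27  no
5) 23 mod 5 = 3, not 0  no
6) alpha=28, beta=21, zeta=19; 0 of them equal 29, not exactly one  no
7) alpha + eta = 28 + 21 = 49  yes
8) gamma = 21, zeta = 19; 21 ≥ 19  yes
9) beta = 21 is odd  yes
10) max(21, 23, 21) = 23  yes
11) gamma = 21 lies in [19, 23]  yes
12) eta = 21 is odd  yes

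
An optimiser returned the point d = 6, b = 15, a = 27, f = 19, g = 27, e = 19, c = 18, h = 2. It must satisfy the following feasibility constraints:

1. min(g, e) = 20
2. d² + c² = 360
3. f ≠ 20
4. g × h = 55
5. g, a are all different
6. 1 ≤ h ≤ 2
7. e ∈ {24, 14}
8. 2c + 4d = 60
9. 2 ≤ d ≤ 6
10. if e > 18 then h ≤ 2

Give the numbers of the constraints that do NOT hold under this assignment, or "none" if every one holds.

Constraints 1, 4, 5, 7 do not hold.

1. min(27, 19) = 19, not 20 — does not hold.
2. d² + c² = 6² + 18² = 36 + 324 = 360 — holds.
3. f = 19, and 19 ≠ 20 — holds.
4. g × h = 27 × 2 = 54, not 55 — does not hold.
5. g = a = 27, not all different — does not hold.
6. h = 2 lies in [1, 2] — holds.
7. e = 19 is not in {24, 14} — does not hold.
8. 2c + 4d = 2(18) + 4(6) = 60 — holds.
9. d = 6 lies in [2, 6] — holds.
10. e = 19 > 18, so we need h ≤ 2; h = 2 ≤ 2 — holds.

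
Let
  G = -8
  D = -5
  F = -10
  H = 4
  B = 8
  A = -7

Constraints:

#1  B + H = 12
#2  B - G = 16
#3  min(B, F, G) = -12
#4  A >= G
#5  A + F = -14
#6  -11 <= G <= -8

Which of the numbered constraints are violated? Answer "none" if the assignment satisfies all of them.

No — constraints 3, 5 are not satisfied.

#1 B + H = 8 + 4 = 12  true
#2 B - G = 8 - (-8) = 16  true
#3 min(8, -10, -8) = -10, not -12  false
#4 A = -7, G = -8; -7 ≥ -8  true
#5 A + F = -7 + (-10) = -17, not -14  false
#6 G = -8 lies in [-11, -8]  true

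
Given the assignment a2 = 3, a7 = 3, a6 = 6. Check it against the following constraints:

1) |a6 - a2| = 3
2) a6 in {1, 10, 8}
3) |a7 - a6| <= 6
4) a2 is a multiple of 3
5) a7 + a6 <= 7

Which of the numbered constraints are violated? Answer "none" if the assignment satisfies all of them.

1) |6 - 3| = 3  yes
2) a6 = 6 is not in {1, 10, 8}  no
3) |3 - 6| = 3; 3 ≤ 6  yes
4) 3 / 3 = 1, so 3 divides 3  yes
5) a7 + a6 = 3 + 6 = 9; 9 > 7, bound 7 not met  no

Constraints 2 and 5 are violated.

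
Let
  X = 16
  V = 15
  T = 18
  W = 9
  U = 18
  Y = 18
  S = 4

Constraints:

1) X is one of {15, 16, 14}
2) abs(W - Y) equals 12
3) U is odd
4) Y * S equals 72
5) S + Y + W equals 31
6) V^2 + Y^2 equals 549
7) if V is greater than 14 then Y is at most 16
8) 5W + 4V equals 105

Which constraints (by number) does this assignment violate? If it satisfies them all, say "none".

1) X = 16 is in {15, 16, 14}  ✔
2) abs(9 - 18) = 9, not 12  ✘
3) U = 18 is even  ✘
4) Y * S = 18 * 4 = 72  ✔
5) S + Y + W = 4 + 18 + 9 = 31  ✔
6) V^2 + Y^2 = 15^2 + 18^2 = 225 + 324 = 549  ✔
7) V = 15 > 14, so we need Y ≤ 16; but Y = 18 > 16  ✘
8) 5W + 4V = 5(9) + 4(15) = 105  ✔

Constraints 2, 3, and 7 are violated.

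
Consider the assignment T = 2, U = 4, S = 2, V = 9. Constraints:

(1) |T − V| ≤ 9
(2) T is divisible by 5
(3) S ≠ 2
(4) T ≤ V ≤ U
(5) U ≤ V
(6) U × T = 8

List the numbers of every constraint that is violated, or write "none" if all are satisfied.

Constraints 2, 3, 4 are violated.

(1) |2 − 9| = 7; 7 ≤ 9 — holds.
(2) 2 = 5×0 + 2, so 5 does not divide 2 — does not hold.
(3) S = 2, but 2 is required to differ — does not hold.
(4) values 2, 9, 4; V = 9 is not ≤ U = 4 — does not hold.
(5) U = 4, V = 9; 4 ≤ 9 — holds.
(6) U × T = 4 × 2 = 8 — holds.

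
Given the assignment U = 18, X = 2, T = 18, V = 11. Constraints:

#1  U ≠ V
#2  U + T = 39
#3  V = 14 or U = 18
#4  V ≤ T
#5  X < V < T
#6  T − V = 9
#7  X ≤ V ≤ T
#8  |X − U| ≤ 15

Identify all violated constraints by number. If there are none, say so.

No — constraints 2, 6, and 8 are not satisfied.

#1 U = 18, V = 11; distinct — OK.
#2 U + T = 18 + 18 = 36, not 39 — violated.
#3 V = 11 ≠ 14, but U = 18 = 18 (second disjunct) — OK.
#4 V = 11, T = 18; 11 ≤ 18 — OK.
#5 values 2 < 11 < 18 — OK.
#6 T − V = 18 − 11 = 7, not 9 — violated.
#7 values 2 ≤ 11 ≤ 18 — OK.
#8 |2 − 18| = 16; 16 > 15, exceeds bound 15 — violated.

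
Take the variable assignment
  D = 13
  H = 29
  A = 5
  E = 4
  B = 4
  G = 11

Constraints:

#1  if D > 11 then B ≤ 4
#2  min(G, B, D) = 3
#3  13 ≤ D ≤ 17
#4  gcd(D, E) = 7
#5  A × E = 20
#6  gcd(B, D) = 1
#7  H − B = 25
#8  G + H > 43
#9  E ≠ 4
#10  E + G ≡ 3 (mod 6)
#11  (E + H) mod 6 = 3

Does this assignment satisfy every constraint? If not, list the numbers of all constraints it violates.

#1 D = 13 > 11, so we need B ≤ 4; B = 4 ≤ 4  yes
#2 min(11, 4, 13) = 4, not 3  no
#3 D = 13 lies in [13, 17]  yes
#4 gcd(13, 4) = 1, not 7  no
#5 A × E = 5 × 4 = 20  yes
#6 gcd(4, 13) = 1  yes
#7 H − B = 29 − 4 = 25  yes
#8 G + H = 11 + 29 = 40; 40 ≤ 43, bound 43 not met  no
#9 E = 4, but 4 is required to differ  no
#10 E + G = 15; 15 mod 6 = 3  yes
#11 E + H = 33; 33 mod 6 = 3  yes

Constraints 2, 4, 8, 9 are violated.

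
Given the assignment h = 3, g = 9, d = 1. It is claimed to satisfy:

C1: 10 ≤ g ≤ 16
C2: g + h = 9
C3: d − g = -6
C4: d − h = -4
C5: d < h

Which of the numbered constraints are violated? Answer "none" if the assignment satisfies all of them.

C1: g = 9 is outside [10, 16]  ✗
C2: g + h = 9 + 3 = 12, not 9  ✗
C3: d − g = 1 − 9 = -8, not -6  ✗
C4: d − h = 1 − 3 = -2, not -4  ✗
C5: d = 1, h = 3; 1 < 3  ✓

The assignment fails constraints 1, 2, 3, and 4.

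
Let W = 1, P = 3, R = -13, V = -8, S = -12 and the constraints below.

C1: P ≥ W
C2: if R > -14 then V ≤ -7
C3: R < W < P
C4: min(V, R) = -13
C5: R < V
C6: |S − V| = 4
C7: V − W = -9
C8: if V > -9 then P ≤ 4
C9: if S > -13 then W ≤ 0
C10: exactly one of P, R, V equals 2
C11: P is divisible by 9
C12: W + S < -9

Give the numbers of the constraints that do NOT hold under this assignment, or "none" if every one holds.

The assignment fails constraints 9, 10, 11.

C1: P = 3, W = 1; 3 ≥ 1 — OK.
C2: R = -13 > -14, so we need V ≤ -7; V = -8 ≤ -7 — OK.
C3: values -13 < 1 < 3 — OK.
C4: min(-8, -13) = -13 — OK.
C5: R = -13, V = -8; -13 < -8 — OK.
C6: |-12 − (-8)| = 4 — OK.
C7: V − W = -8 − 1 = -9 — OK.
C8: V = -8 > -9, so we need P ≤ 4; P = 3 ≤ 4 — OK.
C9: S = -12 > -13, so we need W ≤ 0; but W = 1 > 0 — violated.
C10: P=3, R=-13, V=-8; 0 of them equal 2, not exactly one — violated.
C11: 3 = 9×0 + 3, so 9 does not divide 3 — violated.
C12: W + S = 1 + (-12) = -11; -11 < -9 — OK.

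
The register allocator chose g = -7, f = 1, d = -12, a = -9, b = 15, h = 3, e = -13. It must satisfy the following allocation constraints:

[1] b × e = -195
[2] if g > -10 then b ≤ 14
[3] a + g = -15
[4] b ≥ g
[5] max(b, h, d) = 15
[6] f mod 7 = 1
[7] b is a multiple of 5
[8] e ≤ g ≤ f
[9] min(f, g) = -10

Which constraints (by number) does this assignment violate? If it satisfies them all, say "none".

[1] b × e = 15 × (-13) = -195 — satisfied.
[2] g = -7 > -10, so we need b ≤ 14; but b = 15 > 14 — violated.
[3] a + g = -9 + (-7) = -16, not -15 — violated.
[4] b = 15, g = -7; 15 ≥ -7 — satisfied.
[5] max(15, 3, -12) = 15 — satisfied.
[6] 1 mod 7 = 1 — satisfied.
[7] 15 / 5 = 3, so 5 divides 15 — satisfied.
[8] values -13 ≤ -7 ≤ 1 — satisfied.
[9] min(1, -7) = -7, not -10 — violated.

Constraints 2, 3, and 9 do not hold.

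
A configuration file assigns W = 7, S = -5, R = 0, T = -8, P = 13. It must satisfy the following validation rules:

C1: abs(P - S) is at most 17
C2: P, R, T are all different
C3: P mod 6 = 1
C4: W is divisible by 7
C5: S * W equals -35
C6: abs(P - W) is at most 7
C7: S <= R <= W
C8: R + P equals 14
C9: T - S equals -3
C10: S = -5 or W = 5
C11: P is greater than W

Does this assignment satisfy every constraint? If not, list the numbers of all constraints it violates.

C1: abs(13 - (-5)) = 18; 18 > 17, exceeds bound 17  FAIL
C2: values 13, 0, -8 are pairwise distinct  OK
C3: 13 mod 6 = 1  OK
C4: 7 / 7 = 1, so 7 divides 7  OK
C5: S * W = -5 * 7 = -35  OK
C6: abs(13 - 7) = 6; 6 ≤ 7  OK
C7: values -5 <= 0 <= 7  OK
C8: R + P = 0 + 13 = 13, not 14  FAIL
C9: T - S = -8 - (-5) = -3  OK
C10: S = -5 = -5 (first disjunct)  OK
C11: P = 13, W = 7; 13 > 7  OK

Constraints 1, 8 do not hold.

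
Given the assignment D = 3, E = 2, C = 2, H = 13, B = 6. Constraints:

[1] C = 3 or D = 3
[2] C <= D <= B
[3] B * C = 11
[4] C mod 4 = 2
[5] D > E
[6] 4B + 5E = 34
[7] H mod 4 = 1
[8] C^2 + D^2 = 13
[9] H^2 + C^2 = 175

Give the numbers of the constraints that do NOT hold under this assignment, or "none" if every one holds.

[1] C = 2 ≠ 3, but D = 3 = 3 (second disjunct) — OK.
[2] values 2 <= 3 <= 6 — OK.
[3] B * C = 6 * 2 = 12, not 11 — violated.
[4] 2 mod 4 = 2 — OK.
[5] D = 3, E = 2; 3 > 2 — OK.
[6] 4B + 5E = 4(6) + 5(2) = 34 — OK.
[7] 13 mod 4 = 1 — OK.
[8] C^2 + D^2 = 2^2 + 3^2 = 4 + 9 = 13 — OK.
[9] H^2 + C^2 = 13^2 + 2^2 = 169 + 4 = 173, not 175 — violated.

Constraints 3 and 9 do not hold.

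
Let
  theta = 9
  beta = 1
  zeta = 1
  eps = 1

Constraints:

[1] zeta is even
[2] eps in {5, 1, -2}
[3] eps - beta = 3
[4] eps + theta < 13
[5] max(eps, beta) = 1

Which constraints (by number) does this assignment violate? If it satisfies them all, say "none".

[1] zeta = 1 is odd — fails.
[2] eps = 1 is in {5, 1, -2} — holds.
[3] eps - beta = 1 - 1 = 0, not 3 — fails.
[4] eps + theta = 1 + 9 = 10; 10 < 13 — holds.
[5] max(1, 1) = 1 — holds.

Violated: 1, 3.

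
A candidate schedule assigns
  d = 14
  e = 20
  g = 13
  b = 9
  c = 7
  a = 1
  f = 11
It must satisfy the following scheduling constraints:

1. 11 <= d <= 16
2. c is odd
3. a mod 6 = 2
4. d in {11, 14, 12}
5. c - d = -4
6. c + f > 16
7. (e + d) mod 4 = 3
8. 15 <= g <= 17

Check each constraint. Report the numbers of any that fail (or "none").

1. d = 14 lies in [11, 16] — satisfied.
2. c = 7 is odd — satisfied.
3. 1 mod 6 = 1, not 2 — violated.
4. d = 14 is in {11, 14, 12} — satisfied.
5. c - d = 7 - 14 = -7, not -4 — violated.
6. c + f = 7 + 11 = 18; 18 > 16 — satisfied.
7. e + d = 34; 34 mod 4 = 2, not 3 — violated.
8. g = 13 is outside [15, 17] — violated.

Constraints 3, 5, 7, and 8 are violated.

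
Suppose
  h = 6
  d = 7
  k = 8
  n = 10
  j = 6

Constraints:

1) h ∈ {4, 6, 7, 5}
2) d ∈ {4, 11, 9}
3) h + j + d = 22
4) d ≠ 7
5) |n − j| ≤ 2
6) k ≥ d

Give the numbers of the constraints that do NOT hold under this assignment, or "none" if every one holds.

1) h = 6 is in {4, 6, 7, 5}  true
2) d = 7 is not in {4, 11, 9}  false
3) h + j + d = 6 + 6 + 7 = 19, not 22  false
4) d = 7, but 7 is required to differ  false
5) |10 − 6| = 4; 4 > 2, exceeds bound 2  false
6) k = 8, d = 7; 8 ≥ 7  true

Constraints 2, 3, 4, and 5 are violated.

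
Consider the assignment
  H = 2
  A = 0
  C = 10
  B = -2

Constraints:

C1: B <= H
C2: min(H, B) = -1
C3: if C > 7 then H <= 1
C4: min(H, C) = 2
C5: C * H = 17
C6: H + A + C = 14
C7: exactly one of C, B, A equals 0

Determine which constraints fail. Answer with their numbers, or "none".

C1: B = -2, H = 2; -2 ≤ 2  holds
C2: min(2, -2) = -2, not -1  fails
C3: C = 10 > 7, so we need H ≤ 1; but H = 2 > 1  fails
C4: min(2, 10) = 2  holds
C5: C * H = 10 * 2 = 20, not 17  fails
C6: H + A + C = 2 + 0 + 10 = 12, not 14  fails
C7: C=10, B=-2, A=0; 1 of them equals 0  holds

The assignment fails constraints 2, 3, 5, 6.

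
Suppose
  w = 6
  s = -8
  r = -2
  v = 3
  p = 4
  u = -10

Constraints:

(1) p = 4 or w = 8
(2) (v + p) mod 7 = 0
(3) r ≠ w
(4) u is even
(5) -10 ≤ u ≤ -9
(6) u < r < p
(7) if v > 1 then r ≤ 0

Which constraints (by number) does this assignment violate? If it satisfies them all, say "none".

(1) p = 4 = 4 (first disjunct) — holds.
(2) v + p = 7; 7 mod 7 = 0 — holds.
(3) r = -2, w = 6; distinct — holds.
(4) u = -10 is even — holds.
(5) u = -10 lies in [-10, -9] — holds.
(6) values -10 < -2 < 4 — holds.
(7) v = 3 > 1, so we need r ≤ 0; r = -2 ≤ 0 — holds.

None — every constraint holds.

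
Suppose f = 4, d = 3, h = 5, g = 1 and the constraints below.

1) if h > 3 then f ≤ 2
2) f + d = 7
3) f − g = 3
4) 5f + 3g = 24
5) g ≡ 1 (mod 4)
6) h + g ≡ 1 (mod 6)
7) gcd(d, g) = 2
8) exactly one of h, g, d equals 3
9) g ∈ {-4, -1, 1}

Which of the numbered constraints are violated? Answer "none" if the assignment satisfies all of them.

1) h = 5 > 3, so we need f ≤ 2; but f = 4 > 2  fails
2) f + d = 4 + 3 = 7  holds
3) f − g = 4 − 1 = 3  holds
4) 5f + 3g = 5(4) + 3(1) = 23, not 24  fails
5) 1 mod 4 = 1  holds
6) h + g = 6; 6 mod 6 = 0, not 1  fails
7) gcd(3, 1) = 1, not 2  fails
8) h=5, g=1, d=3; 1 of them equals 3  holds
9) g = 1 is in {-4, -1, 1}  holds

Violated: 1, 4, 6, and 7.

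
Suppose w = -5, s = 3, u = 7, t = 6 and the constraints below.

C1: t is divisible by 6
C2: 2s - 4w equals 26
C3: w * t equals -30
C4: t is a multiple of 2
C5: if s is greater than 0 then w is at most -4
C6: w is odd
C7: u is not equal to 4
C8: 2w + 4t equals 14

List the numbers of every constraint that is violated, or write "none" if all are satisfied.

No violations.

C1: 6 / 6 = 1, so 6 divides 6 — OK.
C2: 2s - 4w = 2(3) - 4(-5) = 26 — OK.
C3: w * t = -5 * 6 = -30 — OK.
C4: 6 / 2 = 3, so 2 divides 6 — OK.
C5: s = 3 > 0, so we need w ≤ -4; w = -5 ≤ -4 — OK.
C6: w = -5 is odd — OK.
C7: u = 7, and 7 ≠ 4 — OK.
C8: 2w + 4t = 2(-5) + 4(6) = 14 — OK.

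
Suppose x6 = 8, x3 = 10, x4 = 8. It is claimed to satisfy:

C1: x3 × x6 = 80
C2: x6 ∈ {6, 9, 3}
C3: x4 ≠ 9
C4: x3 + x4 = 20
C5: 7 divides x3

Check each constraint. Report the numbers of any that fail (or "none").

Constraints 2, 4, and 5 are violated.

C1: x3 × x6 = 10 × 8 = 80  ✔
C2: x6 = 8 is not in {6, 9, 3}  ✘
C3: x4 = 8, and 8 ≠ 9  ✔
C4: x3 + x4 = 10 + 8 = 18, not 20  ✘
C5: 10 = 7×1 + 3, so 7 does not divide 10  ✘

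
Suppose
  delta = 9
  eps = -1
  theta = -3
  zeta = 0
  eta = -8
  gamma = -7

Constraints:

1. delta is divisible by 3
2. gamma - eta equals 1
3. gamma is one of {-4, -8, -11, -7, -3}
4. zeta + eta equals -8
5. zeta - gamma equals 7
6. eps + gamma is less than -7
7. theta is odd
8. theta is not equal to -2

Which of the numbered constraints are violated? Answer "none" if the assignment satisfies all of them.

All constraints are satisfied.

1. 9 / 3 = 3, so 3 divides 9  true
2. gamma - eta = -7 - (-8) = 1  true
3. gamma = -7 is in {-4, -8, -11, -7, -3}  true
4. zeta + eta = 0 + (-8) = -8  true
5. zeta - gamma = 0 - (-7) = 7  true
6. eps + gamma = -1 + (-7) = -8; -8 < -7  true
7. theta = -3 is odd  true
8. theta = -3, and -3 ≠ -2  true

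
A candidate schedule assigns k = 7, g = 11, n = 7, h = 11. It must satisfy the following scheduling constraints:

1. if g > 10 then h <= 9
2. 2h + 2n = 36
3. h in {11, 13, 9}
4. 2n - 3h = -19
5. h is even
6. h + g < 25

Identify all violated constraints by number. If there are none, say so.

Violated: 1, 5.

1. g = 11 > 10, so we need h ≤ 9; but h = 11 > 9 — violated.
2. 2h + 2n = 2(11) + 2(7) = 36 — OK.
3. h = 11 is in {11, 13, 9} — OK.
4. 2n - 3h = 2(7) - 3(11) = -19 — OK.
5. h = 11 is odd — violated.
6. h + g = 11 + 11 = 22; 22 < 25 — OK.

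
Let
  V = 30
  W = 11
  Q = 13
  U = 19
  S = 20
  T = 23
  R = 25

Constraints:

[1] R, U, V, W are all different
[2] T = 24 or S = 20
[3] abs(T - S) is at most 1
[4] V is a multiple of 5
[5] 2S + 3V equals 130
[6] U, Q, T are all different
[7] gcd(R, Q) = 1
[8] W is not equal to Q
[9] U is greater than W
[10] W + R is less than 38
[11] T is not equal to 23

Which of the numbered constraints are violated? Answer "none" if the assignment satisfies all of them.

[1] values 25, 19, 30, 11 are pairwise distinct — holds.
[2] T = 23 ≠ 24, but S = 20 = 20 (second disjunct) — holds.
[3] abs(23 - 20) = 3; 3 > 1, exceeds bound 1 — does not hold.
[4] 30 / 5 = 6, so 5 divides 30 — holds.
[5] 2S + 3V = 2(20) + 3(30) = 130 — holds.
[6] values 19, 13, 23 are pairwise distinct — holds.
[7] gcd(25, 13) = 1 — holds.
[8] W = 11, Q = 13; distinct — holds.
[9] U = 19, W = 11; 19 > 11 — holds.
[10] W + R = 11 + 25 = 36; 36 < 38 — holds.
[11] T = 23, but 23 is required to differ — does not hold.

Constraints 3 and 11 are violated.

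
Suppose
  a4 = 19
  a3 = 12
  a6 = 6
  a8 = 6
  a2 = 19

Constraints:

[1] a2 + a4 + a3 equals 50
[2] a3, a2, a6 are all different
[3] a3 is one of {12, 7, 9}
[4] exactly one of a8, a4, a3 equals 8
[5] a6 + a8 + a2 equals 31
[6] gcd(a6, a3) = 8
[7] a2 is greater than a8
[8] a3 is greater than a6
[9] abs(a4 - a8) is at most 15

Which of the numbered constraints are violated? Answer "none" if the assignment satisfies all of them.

Violated: 4, 6.

[1] a2 + a4 + a3 = 19 + 19 + 12 = 50 — satisfied.
[2] values 12, 19, 6 are pairwise distinct — satisfied.
[3] a3 = 12 is in {12, 7, 9} — satisfied.
[4] a8=6, a4=19, a3=12; 0 of them equal 8, not exactly one — violated.
[5] a6 + a8 + a2 = 6 + 6 + 19 = 31 — satisfied.
[6] gcd(6, 12) = 6, not 8 — violated.
[7] a2 = 19, a8 = 6; 19 > 6 — satisfied.
[8] a3 = 12, a6 = 6; 12 > 6 — satisfied.
[9] abs(19 - 6) = 13; 13 ≤ 15 — satisfied.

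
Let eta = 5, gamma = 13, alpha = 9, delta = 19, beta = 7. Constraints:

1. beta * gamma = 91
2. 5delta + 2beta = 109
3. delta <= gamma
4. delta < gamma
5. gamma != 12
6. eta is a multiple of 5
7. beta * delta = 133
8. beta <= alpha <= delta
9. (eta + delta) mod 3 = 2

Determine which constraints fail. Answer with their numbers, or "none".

1. beta * gamma = 7 * 13 = 91 — OK.
2. 5delta + 2beta = 5(19) + 2(7) = 109 — OK.
3. delta = 19, gamma = 13; 19 > 13 (want ≤) — violated.
4. delta = 19, gamma = 13; 19 ≥ 13 (want <) — violated.
5. gamma = 13, and 13 ≠ 12 — OK.
6. 5 / 5 = 1, so 5 divides 5 — OK.
7. beta * delta = 7 * 19 = 133 — OK.
8. values 7 <= 9 <= 19 — OK.
9. eta + delta = 24; 24 mod 3 = 0, not 2 — violated.

No — constraints 3, 4, 9 are not satisfied.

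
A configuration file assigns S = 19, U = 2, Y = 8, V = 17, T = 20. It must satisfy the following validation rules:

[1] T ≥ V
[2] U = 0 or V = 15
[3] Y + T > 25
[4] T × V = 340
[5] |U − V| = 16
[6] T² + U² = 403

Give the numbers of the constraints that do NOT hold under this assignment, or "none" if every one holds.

[1] T = 20, V = 17; 20 ≥ 17 — holds.
[2] U = 2 ≠ 0 and V = 17 ≠ 15; both disjuncts false — does not hold.
[3] Y + T = 8 + 20 = 28; 28 > 25 — holds.
[4] T × V = 20 × 17 = 340 — holds.
[5] |2 − 17| = 15, not 16 — does not hold.
[6] T² + U² = 20² + 2² = 400 + 4 = 404, not 403 — does not hold.

No — constraints 2, 5, 6 are not satisfied.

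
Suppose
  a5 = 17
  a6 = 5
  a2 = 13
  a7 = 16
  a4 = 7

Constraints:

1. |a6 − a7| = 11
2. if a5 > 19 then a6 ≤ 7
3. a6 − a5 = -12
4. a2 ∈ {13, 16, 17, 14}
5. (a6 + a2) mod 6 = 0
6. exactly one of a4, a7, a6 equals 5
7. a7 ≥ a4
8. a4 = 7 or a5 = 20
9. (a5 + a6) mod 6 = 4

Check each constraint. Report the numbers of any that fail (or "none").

1. |5 − 16| = 11  holds
2. a5 = 17, not > 19; antecedent false, conditional vacuously true  holds
3. a6 − a5 = 5 − 17 = -12  holds
4. a2 = 13 is in {13, 16, 17, 14}  holds
5. a6 + a2 = 18; 18 mod 6 = 0  holds
6. a4=7, a7=16, a6=5; 1 of them equals 5  holds
7. a7 = 16, a4 = 7; 16 ≥ 7  holds
8. a4 = 7 = 7 (first disjunct)  holds
9. a5 + a6 = 22; 22 mod 6 = 4  holds

All constraints are satisfied.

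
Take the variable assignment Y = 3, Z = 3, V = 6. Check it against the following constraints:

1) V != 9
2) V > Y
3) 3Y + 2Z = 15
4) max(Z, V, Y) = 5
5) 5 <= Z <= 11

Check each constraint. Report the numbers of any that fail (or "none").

Constraints 4 and 5 do not hold.

1) V = 6, and 6 ≠ 9 — holds.
2) V = 6, Y = 3; 6 > 3 — holds.
3) 3Y + 2Z = 3(3) + 2(3) = 15 — holds.
4) max(3, 6, 3) = 6, not 5 — fails.
5) Z = 3 is outside [5, 11] — fails.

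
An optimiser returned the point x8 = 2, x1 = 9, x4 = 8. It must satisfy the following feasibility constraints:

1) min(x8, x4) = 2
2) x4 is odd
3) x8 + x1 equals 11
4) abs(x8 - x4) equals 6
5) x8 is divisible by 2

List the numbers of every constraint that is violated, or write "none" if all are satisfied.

1) min(2, 8) = 2 — holds.
2) x4 = 8 is even — fails.
3) x8 + x1 = 2 + 9 = 11 — holds.
4) abs(2 - 8) = 6 — holds.
5) 2 / 2 = 1, so 2 divides 2 — holds.

Constraint 2 is violated.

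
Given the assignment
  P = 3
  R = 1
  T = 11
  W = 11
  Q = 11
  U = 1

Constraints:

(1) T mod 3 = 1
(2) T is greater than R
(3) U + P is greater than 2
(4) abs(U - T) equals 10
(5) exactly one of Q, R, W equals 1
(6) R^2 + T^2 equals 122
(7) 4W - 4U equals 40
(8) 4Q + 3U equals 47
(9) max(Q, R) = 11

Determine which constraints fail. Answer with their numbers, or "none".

(1) 11 mod 3 = 2, not 1  ✘
(2) T = 11, R = 1; 11 > 1  ✔
(3) U + P = 1 + 3 = 4; 4 > 2  ✔
(4) abs(1 - 11) = 10  ✔
(5) Q=11, R=1, W=11; 1 of them equals 1  ✔
(6) R^2 + T^2 = 1^2 + 11^2 = 1 + 121 = 122  ✔
(7) 4W - 4U = 4(11) - 4(1) = 40  ✔
(8) 4Q + 3U = 4(11) + 3(1) = 47  ✔
(9) max(11, 1) = 11  ✔

Violated: 1.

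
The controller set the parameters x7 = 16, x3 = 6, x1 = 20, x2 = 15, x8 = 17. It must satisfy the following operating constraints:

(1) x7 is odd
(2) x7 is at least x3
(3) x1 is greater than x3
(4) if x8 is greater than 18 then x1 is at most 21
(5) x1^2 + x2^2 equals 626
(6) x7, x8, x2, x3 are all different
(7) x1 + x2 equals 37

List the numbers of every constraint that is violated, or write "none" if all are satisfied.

The assignment fails constraints 1, 5, and 7.

(1) x7 = 16 is even — violated.
(2) x7 = 16, x3 = 6; 16 ≥ 6 — satisfied.
(3) x1 = 20, x3 = 6; 20 > 6 — satisfied.
(4) x8 = 17, not > 18; antecedent false, conditional vacuously true — satisfied.
(5) x1^2 + x2^2 = 20^2 + 15^2 = 400 + 225 = 625, not 626 — violated.
(6) values 16, 17, 15, 6 are pairwise distinct — satisfied.
(7) x1 + x2 = 20 + 15 = 35, not 37 — violated.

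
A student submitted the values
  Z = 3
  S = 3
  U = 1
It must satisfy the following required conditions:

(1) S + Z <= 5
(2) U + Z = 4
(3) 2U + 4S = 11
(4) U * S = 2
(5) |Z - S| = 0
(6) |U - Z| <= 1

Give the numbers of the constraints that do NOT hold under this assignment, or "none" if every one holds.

(1) S + Z = 3 + 3 = 6; 6 > 5, bound 5 not met — violated.
(2) U + Z = 1 + 3 = 4 — OK.
(3) 2U + 4S = 2(1) + 4(3) = 14, not 11 — violated.
(4) U * S = 1 * 3 = 3, not 2 — violated.
(5) |3 - 3| = 0 — OK.
(6) |1 - 3| = 2; 2 > 1, exceeds bound 1 — violated.

No — constraints 1, 3, 4, and 6 are not satisfied.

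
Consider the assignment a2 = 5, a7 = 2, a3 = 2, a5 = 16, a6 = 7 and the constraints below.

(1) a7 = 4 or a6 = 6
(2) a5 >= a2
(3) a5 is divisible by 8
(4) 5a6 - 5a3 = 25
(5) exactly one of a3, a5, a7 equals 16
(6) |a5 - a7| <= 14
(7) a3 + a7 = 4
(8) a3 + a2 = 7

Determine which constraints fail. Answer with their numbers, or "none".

(1) a7 = 2 ≠ 4 and a6 = 7 ≠ 6; both disjuncts false — fails.
(2) a5 = 16, a2 = 5; 16 ≥ 5 — holds.
(3) 16 / 8 = 2, so 8 divides 16 — holds.
(4) 5a6 - 5a3 = 5(7) - 5(2) = 25 — holds.
(5) a3=2, a5=16, a7=2; 1 of them equals 16 — holds.
(6) |16 - 2| = 14; 14 ≤ 14 — holds.
(7) a3 + a7 = 2 + 2 = 4 — holds.
(8) a3 + a2 = 2 + 5 = 7 — holds.

Violated: 1.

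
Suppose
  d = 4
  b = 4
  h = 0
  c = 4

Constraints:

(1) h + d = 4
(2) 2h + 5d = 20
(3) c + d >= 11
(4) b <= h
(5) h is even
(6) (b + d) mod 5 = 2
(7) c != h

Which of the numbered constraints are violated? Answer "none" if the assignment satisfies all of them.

(1) h + d = 0 + 4 = 4 — satisfied.
(2) 2h + 5d = 2(0) + 5(4) = 20 — satisfied.
(3) c + d = 4 + 4 = 8; 8 < 11, bound 11 not met — violated.
(4) b = 4, h = 0; 4 > 0 (want ≤) — violated.
(5) h = 0 is even — satisfied.
(6) b + d = 8; 8 mod 5 = 3, not 2 — violated.
(7) c = 4, h = 0; distinct — satisfied.

Constraints 3, 4, and 6 are violated.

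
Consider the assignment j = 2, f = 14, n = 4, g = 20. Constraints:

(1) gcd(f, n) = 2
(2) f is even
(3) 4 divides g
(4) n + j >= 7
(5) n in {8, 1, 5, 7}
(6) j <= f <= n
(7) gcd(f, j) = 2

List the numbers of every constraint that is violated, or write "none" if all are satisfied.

Constraints 4, 5, 6 are violated.

(1) gcd(14, 4) = 2 — OK.
(2) f = 14 is even — OK.
(3) 20 / 4 = 5, so 4 divides 20 — OK.
(4) n + j = 4 + 2 = 6; 6 < 7, bound 7 not met — violated.
(5) n = 4 is not in {8, 1, 5, 7} — violated.
(6) values 2, 14, 4; f = 14 is not <= n = 4 — violated.
(7) gcd(14, 2) = 2 — OK.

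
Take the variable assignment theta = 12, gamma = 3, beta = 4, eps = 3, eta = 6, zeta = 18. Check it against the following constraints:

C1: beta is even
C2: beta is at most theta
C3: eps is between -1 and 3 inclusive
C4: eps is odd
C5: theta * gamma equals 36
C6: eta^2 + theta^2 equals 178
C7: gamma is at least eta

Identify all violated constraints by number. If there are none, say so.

C1: beta = 4 is even  OK
C2: beta = 4, theta = 12; 4 ≤ 12  OK
C3: eps = 3 lies in [-1, 3]  OK
C4: eps = 3 is odd  OK
C5: theta * gamma = 12 * 3 = 36  OK
C6: eta^2 + theta^2 = 6^2 + 12^2 = 36 + 144 = 180, not 178  FAIL
C7: gamma = 3, eta = 6; 3 < 6 (want ≥)  FAIL

Constraints 6, 7 are violated.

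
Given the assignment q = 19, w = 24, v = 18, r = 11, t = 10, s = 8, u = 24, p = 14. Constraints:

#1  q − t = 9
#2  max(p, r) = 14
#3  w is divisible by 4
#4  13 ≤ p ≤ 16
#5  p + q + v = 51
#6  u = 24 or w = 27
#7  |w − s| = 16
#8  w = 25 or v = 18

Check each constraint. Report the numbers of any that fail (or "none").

#1 q − t = 19 − 10 = 9  ✔
#2 max(14, 11) = 14  ✔
#3 24 / 4 = 6, so 4 divides 24  ✔
#4 p = 14 lies in [13, 16]  ✔
#5 p + q + v = 14 + 19 + 18 = 51  ✔
#6 u = 24 = 24 (first disjunct)  ✔
#7 |24 − 8| = 16  ✔
#8 w = 24 ≠ 25, but v = 18 = 18 (second disjunct)  ✔

No violations.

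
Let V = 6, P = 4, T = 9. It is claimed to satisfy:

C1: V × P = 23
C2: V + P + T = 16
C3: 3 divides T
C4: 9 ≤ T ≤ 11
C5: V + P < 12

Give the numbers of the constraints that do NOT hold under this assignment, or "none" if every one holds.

No — constraints 1 and 2 are not satisfied.

C1: V × P = 6 × 4 = 24, not 23 — violated.
C2: V + P + T = 6 + 4 + 9 = 19, not 16 — violated.
C3: 9 / 3 = 3, so 3 divides 9 — satisfied.
C4: T = 9 lies in [9, 11] — satisfied.
C5: V + P = 6 + 4 = 10; 10 < 12 — satisfied.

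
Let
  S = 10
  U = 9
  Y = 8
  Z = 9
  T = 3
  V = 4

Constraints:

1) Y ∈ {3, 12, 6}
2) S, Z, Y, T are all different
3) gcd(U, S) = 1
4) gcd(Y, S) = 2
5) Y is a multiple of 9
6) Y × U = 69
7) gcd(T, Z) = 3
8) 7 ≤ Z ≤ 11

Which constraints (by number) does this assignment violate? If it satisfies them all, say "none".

1) Y = 8 is not in {3, 12, 6}  FAIL
2) values 10, 9, 8, 3 are pairwise distinct  OK
3) gcd(9, 10) = 1  OK
4) gcd(8, 10) = 2  OK
5) 8 = 9×0 + 8, so 9 does not divide 8  FAIL
6) Y × U = 8 × 9 = 72, not 69  FAIL
7) gcd(3, 9) = 3  OK
8) Z = 9 lies in [7, 11]  OK

No — constraints 1, 5, 6 are not satisfied.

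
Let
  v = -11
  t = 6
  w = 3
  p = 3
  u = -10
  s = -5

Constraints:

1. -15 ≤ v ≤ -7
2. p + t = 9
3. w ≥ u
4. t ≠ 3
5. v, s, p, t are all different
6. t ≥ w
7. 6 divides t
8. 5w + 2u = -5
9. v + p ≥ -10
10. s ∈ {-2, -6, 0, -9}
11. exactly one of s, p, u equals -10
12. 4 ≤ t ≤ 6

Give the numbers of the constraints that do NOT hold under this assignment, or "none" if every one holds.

1. v = -11 lies in [-15, -7]  holds
2. p + t = 3 + 6 = 9  holds
3. w = 3, u = -10; 3 ≥ -10  holds
4. t = 6, and 6 ≠ 3  holds
5. values -11, -5, 3, 6 are pairwise distinct  holds
6. t = 6, w = 3; 6 ≥ 3  holds
7. 6 / 6 = 1, so 6 divides 6  holds
8. 5w + 2u = 5(3) + 2(-10) = -5  holds
9. v + p = -11 + 3 = -8; -8 ≥ -10  holds
10. s = -5 is not in {-2, -6, 0, -9}  fails
11. s=-5, p=3, u=-10; 1 of them equals -10  holds
12. t = 6 lies in [4, 6]  holds

The assignment fails constraint 10.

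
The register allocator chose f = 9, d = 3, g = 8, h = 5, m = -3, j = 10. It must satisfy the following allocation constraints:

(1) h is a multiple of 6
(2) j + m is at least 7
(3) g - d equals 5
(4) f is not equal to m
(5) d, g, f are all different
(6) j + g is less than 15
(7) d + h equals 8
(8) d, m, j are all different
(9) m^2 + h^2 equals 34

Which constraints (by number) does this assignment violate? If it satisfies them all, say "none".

The assignment fails constraints 1, 6.

(1) 5 = 6*0 + 5, so 6 does not divide 5 — violated.
(2) j + m = 10 + (-3) = 7; 7 ≥ 7 — satisfied.
(3) g - d = 8 - 3 = 5 — satisfied.
(4) f = 9, m = -3; distinct — satisfied.
(5) values 3, 8, 9 are pairwise distinct — satisfied.
(6) j + g = 10 + 8 = 18; 18 ≥ 15, bound 15 not met — violated.
(7) d + h = 3 + 5 = 8 — satisfied.
(8) values 3, -3, 10 are pairwise distinct — satisfied.
(9) m^2 + h^2 = (-3)^2 + 5^2 = 9 + 25 = 34 — satisfied.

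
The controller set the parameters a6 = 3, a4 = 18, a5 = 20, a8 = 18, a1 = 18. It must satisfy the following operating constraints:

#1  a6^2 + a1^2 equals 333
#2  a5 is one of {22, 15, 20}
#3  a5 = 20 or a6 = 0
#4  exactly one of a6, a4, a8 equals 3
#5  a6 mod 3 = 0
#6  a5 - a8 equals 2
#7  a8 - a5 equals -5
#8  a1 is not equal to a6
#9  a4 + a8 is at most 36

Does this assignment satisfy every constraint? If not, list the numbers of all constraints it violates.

The assignment fails constraint 7.

#1 a6^2 + a1^2 = 3^2 + 18^2 = 9 + 324 = 333  ✓
#2 a5 = 20 is in {22, 15, 20}  ✓
#3 a5 = 20 = 20 (first disjunct)  ✓
#4 a6=3, a4=18, a8=18; 1 of them equals 3  ✓
#5 3 mod 3 = 0  ✓
#6 a5 - a8 = 20 - 18 = 2  ✓
#7 a8 - a5 = 18 - 20 = -2, not -5  ✗
#8 a1 = 18, a6 = 3; distinct  ✓
#9 a4 + a8 = 18 + 18 = 36; 36 ≤ 36  ✓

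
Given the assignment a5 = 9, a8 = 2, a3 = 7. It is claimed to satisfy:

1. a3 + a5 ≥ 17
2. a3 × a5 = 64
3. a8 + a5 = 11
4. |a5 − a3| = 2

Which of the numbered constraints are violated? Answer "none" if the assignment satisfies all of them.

Violated: 1, 2.

1. a3 + a5 = 7 + 9 = 16; 16 < 17, bound 17 not met  no
2. a3 × a5 = 7 × 9 = 63, not 64  no
3. a8 + a5 = 2 + 9 = 11  yes
4. |9 − 7| = 2  yes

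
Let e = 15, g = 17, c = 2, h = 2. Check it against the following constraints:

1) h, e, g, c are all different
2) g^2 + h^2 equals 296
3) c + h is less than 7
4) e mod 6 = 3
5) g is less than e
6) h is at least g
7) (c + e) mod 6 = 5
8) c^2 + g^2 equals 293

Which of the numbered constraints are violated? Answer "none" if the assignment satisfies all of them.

1) h = c = 2, not all different  ✘
2) g^2 + h^2 = 17^2 + 2^2 = 289 + 4 = 293, not 296  ✘
3) c + h = 2 + 2 = 4; 4 < 7  ✔
4) 15 mod 6 = 3  ✔
5) g = 17, e = 15; 17 ≥ 15 (want <)  ✘
6) h = 2, g = 17; 2 < 17 (want ≥)  ✘
7) c + e = 17; 17 mod 6 = 5  ✔
8) c^2 + g^2 = 2^2 + 17^2 = 4 + 289 = 293  ✔

Violated: 1, 2, 5, 6.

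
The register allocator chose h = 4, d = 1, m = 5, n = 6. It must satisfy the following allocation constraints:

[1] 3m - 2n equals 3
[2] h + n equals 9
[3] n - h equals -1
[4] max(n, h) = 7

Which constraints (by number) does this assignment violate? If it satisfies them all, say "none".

The assignment fails constraints 2, 3, 4.

[1] 3m - 2n = 3(5) - 2(6) = 3 — OK.
[2] h + n = 4 + 6 = 10, not 9 — violated.
[3] n - h = 6 - 4 = 2, not -1 — violated.
[4] max(6, 4) = 6, not 7 — violated.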